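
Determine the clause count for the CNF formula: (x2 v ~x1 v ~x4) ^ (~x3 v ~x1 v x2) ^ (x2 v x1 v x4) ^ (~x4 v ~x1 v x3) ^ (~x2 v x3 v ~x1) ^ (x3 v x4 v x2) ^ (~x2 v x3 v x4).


Each group enclosed in parentheses joined by ^ is one clause.
Counting the conjuncts: 7 clauses.

7


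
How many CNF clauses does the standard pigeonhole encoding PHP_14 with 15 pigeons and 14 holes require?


The PHP encoding has two parts:
1) At-least-one-hole clauses: 15 (one per pigeon, each with 14 literals).
2) At-most-one-pigeon-per-hole clauses: 14 holes * C(15,2) = 14 * 105 = 1470.
Total clauses = 15 + 1470 = 1485.

1485


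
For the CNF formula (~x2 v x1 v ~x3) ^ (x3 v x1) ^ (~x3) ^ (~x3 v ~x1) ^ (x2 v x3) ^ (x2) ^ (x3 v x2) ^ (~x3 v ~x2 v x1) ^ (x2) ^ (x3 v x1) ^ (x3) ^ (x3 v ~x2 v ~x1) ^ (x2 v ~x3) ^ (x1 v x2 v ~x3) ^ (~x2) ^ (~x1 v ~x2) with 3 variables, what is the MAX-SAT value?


Enumerate all 8 truth assignments.
For each, count how many of the 16 clauses are satisfied.
The formula is not fully satisfiable, so the maximum is below 16.
Maximum simultaneously satisfiable clauses = 12.

12


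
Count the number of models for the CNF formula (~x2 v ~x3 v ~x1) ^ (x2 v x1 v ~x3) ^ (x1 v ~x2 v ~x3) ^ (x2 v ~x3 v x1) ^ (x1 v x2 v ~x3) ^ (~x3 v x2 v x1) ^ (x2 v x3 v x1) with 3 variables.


Enumerate all 8 truth assignments over 3 variables.
Test each against every clause.
Satisfying assignments found: 4.

4


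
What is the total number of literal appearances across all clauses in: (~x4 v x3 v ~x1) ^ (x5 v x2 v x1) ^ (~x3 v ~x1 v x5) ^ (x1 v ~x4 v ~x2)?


Clause lengths: 3, 3, 3, 3.
Sum = 3 + 3 + 3 + 3 = 12.

12


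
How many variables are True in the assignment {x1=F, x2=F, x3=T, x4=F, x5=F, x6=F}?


The weight is the number of variables assigned True.
True variables: x3.
Weight = 1.

1


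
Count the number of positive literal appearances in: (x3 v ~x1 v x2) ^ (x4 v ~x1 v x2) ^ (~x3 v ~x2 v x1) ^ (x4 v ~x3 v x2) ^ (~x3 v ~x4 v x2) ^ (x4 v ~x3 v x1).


Scan each clause for unnegated literals.
Clause 1: 2 positive; Clause 2: 2 positive; Clause 3: 1 positive; Clause 4: 2 positive; Clause 5: 1 positive; Clause 6: 2 positive.
Total positive literal occurrences = 10.

10


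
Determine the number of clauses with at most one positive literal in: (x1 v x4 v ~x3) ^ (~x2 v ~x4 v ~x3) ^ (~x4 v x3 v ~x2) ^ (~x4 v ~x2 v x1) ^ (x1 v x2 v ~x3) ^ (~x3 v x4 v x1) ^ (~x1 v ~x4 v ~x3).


A Horn clause has at most one positive literal.
Clause 1: 2 positive lit(s) -> not Horn
Clause 2: 0 positive lit(s) -> Horn
Clause 3: 1 positive lit(s) -> Horn
Clause 4: 1 positive lit(s) -> Horn
Clause 5: 2 positive lit(s) -> not Horn
Clause 6: 2 positive lit(s) -> not Horn
Clause 7: 0 positive lit(s) -> Horn
Total Horn clauses = 4.

4


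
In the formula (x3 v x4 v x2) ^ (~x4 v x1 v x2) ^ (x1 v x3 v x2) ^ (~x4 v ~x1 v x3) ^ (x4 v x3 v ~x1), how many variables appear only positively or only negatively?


A pure literal appears in only one polarity across all clauses.
Pure literals: x2 (positive only), x3 (positive only).
Count = 2.

2


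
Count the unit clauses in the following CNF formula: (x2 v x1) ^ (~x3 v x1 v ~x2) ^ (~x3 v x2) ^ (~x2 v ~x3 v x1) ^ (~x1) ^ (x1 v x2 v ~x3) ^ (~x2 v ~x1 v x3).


A unit clause contains exactly one literal.
Unit clauses found: (~x1).
Count = 1.

1


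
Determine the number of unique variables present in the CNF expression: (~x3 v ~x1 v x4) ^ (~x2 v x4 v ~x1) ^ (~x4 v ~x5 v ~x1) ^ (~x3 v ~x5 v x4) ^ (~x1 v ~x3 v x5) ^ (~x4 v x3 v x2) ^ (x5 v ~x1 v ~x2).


Identify each distinct variable in the formula.
Variables found: x1, x2, x3, x4, x5.
Total distinct variables = 5.

5


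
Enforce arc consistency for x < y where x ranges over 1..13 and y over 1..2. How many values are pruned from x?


For the constraint x < y, x needs a supporting value in y's domain.
x can be at most 1 (one less than y's maximum).
Valid x values from domain: 1 out of 13.
Pruned = 13 - 1 = 12.

12


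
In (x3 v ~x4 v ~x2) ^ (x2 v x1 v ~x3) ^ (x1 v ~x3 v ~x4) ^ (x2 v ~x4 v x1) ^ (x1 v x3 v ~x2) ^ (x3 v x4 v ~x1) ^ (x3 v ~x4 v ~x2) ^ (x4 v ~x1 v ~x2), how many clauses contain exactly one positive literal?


A definite clause has exactly one positive literal.
Clause 1: 1 positive -> definite
Clause 2: 2 positive -> not definite
Clause 3: 1 positive -> definite
Clause 4: 2 positive -> not definite
Clause 5: 2 positive -> not definite
Clause 6: 2 positive -> not definite
Clause 7: 1 positive -> definite
Clause 8: 1 positive -> definite
Definite clause count = 4.

4


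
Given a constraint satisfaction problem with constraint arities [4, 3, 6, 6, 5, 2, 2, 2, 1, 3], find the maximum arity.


The arities are: 4, 3, 6, 6, 5, 2, 2, 2, 1, 3.
Scan for the maximum value.
Maximum arity = 6.

6


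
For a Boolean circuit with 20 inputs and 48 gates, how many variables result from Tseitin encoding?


The Tseitin transformation introduces one auxiliary variable per gate.
Total variables = inputs + gates = 20 + 48 = 68.

68


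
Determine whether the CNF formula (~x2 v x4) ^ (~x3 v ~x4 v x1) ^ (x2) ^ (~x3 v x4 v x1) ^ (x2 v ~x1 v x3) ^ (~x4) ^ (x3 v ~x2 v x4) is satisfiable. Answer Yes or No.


Check all 16 possible truth assignments.
Number of satisfying assignments found: 0.
The formula is unsatisfiable.

No


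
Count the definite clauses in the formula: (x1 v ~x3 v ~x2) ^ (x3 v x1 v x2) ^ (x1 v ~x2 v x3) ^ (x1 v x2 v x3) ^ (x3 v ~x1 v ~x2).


A definite clause has exactly one positive literal.
Clause 1: 1 positive -> definite
Clause 2: 3 positive -> not definite
Clause 3: 2 positive -> not definite
Clause 4: 3 positive -> not definite
Clause 5: 1 positive -> definite
Definite clause count = 2.

2


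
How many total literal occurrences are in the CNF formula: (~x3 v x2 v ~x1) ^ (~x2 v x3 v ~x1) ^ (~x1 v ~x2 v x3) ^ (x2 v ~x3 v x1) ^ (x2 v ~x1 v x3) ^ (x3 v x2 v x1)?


Clause lengths: 3, 3, 3, 3, 3, 3.
Sum = 3 + 3 + 3 + 3 + 3 + 3 = 18.

18


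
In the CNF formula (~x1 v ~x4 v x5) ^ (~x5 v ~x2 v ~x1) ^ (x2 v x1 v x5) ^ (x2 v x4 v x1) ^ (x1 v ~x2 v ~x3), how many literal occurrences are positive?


Scan each clause for unnegated literals.
Clause 1: 1 positive; Clause 2: 0 positive; Clause 3: 3 positive; Clause 4: 3 positive; Clause 5: 1 positive.
Total positive literal occurrences = 8.

8


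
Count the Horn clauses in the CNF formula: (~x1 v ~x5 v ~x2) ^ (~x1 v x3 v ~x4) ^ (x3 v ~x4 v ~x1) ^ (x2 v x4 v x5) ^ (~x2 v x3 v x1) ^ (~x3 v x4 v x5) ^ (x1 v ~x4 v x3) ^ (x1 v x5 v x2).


A Horn clause has at most one positive literal.
Clause 1: 0 positive lit(s) -> Horn
Clause 2: 1 positive lit(s) -> Horn
Clause 3: 1 positive lit(s) -> Horn
Clause 4: 3 positive lit(s) -> not Horn
Clause 5: 2 positive lit(s) -> not Horn
Clause 6: 2 positive lit(s) -> not Horn
Clause 7: 2 positive lit(s) -> not Horn
Clause 8: 3 positive lit(s) -> not Horn
Total Horn clauses = 3.

3


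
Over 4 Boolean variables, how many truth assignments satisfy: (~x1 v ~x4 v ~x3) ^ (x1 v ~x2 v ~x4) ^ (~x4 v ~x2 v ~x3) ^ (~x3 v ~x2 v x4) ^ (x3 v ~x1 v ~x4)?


Enumerate all 16 truth assignments over 4 variables.
Test each against every clause.
Satisfying assignments found: 8.

8


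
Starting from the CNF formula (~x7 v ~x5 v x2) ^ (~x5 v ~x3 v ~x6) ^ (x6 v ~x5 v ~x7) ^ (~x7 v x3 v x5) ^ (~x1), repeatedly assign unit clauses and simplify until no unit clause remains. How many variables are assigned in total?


Unit propagation repeatedly assigns the literal in any unit clause, then simplifies.
Assignments in order: x1 = F.
No further unit clauses remain.
Total variables assigned = 1.

1


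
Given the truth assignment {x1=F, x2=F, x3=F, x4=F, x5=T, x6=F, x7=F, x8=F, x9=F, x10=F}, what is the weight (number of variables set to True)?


The weight is the number of variables assigned True.
True variables: x5.
Weight = 1.

1


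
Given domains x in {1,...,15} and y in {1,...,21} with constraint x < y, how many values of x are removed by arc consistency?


For the constraint x < y, x needs a supporting value in y's domain.
x can be at most 20 (one less than y's maximum).
Valid x values from domain: 15 out of 15.
Pruned = 15 - 15 = 0.

0


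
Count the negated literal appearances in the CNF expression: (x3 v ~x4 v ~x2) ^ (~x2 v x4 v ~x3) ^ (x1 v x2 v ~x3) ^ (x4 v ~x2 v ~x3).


Scan each clause for negated literals.
Clause 1: 2 negative; Clause 2: 2 negative; Clause 3: 1 negative; Clause 4: 2 negative.
Total negative literal occurrences = 7.

7


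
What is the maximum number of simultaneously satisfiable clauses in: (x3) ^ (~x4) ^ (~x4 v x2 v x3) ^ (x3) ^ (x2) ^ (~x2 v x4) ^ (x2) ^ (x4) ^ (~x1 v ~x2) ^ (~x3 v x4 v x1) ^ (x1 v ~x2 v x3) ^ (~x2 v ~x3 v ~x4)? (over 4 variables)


Enumerate all 16 truth assignments.
For each, count how many of the 12 clauses are satisfied.
The formula is not fully satisfiable, so the maximum is below 12.
Maximum simultaneously satisfiable clauses = 10.

10


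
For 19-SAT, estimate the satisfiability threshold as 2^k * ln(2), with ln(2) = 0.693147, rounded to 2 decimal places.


Using the asymptotic formula: threshold ~ 2^k * ln(2).
2^19 = 524288.
524288 * 0.693147 = 363408.65.

363408.65


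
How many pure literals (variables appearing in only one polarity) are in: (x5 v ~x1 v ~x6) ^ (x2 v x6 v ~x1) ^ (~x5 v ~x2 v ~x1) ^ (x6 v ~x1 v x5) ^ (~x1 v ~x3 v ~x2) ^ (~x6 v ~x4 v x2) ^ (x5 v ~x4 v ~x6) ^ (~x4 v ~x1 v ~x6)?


A pure literal appears in only one polarity across all clauses.
Pure literals: x1 (negative only), x3 (negative only), x4 (negative only).
Count = 3.

3


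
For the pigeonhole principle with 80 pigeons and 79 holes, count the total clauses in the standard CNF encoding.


The PHP encoding has two parts:
1) At-least-one-hole clauses: 80 (one per pigeon, each with 79 literals).
2) At-most-one-pigeon-per-hole clauses: 79 holes * C(80,2) = 79 * 3160 = 249640.
Total clauses = 80 + 249640 = 249720.

249720


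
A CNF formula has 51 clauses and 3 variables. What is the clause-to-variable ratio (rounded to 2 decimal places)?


Clause-to-variable ratio = clauses / variables.
51 / 3 = 17.0.

17.0


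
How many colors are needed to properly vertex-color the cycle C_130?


A cycle on an even number of vertices is bipartite: alternate two colors around the cycle.
Since 130 is even, two colors suffice, and at least two are needed because the graph has edges.
Chromatic number = 2.

2


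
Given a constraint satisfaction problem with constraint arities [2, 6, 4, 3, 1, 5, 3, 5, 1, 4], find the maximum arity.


The arities are: 2, 6, 4, 3, 1, 5, 3, 5, 1, 4.
Scan for the maximum value.
Maximum arity = 6.

6


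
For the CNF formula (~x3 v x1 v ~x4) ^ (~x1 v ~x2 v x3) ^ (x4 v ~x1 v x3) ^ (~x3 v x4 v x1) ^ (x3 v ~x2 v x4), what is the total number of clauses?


Each group enclosed in parentheses joined by ^ is one clause.
Counting the conjuncts: 5 clauses.

5


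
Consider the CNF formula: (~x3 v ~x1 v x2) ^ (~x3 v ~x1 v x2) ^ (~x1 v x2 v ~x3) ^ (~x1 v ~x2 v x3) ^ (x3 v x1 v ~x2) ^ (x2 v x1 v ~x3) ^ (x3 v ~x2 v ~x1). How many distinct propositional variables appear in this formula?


Identify each distinct variable in the formula.
Variables found: x1, x2, x3.
Total distinct variables = 3.

3


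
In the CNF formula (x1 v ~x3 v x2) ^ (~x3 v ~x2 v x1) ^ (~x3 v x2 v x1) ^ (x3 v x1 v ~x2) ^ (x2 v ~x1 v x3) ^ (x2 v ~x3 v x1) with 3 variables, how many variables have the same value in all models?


Find all satisfying assignments: 4 model(s).
Check which variables have the same value in every model.
No variable is fixed across all models.
Backbone size = 0.

0


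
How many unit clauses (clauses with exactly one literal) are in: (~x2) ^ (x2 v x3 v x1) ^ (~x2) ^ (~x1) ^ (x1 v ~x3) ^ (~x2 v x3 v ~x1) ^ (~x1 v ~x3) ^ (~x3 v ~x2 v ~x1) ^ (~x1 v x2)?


A unit clause contains exactly one literal.
Unit clauses found: (~x2), (~x2), (~x1).
Count = 3.

3


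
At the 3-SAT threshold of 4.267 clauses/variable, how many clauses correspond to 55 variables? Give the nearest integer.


The 3-SAT phase transition occurs at approximately 4.267 clauses per variable.
m = 4.267 * 55 = 234.685.
Rounded to nearest integer: 235.

235


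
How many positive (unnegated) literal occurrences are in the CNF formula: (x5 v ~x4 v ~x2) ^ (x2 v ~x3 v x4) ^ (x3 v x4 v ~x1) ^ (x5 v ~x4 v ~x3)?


Scan each clause for unnegated literals.
Clause 1: 1 positive; Clause 2: 2 positive; Clause 3: 2 positive; Clause 4: 1 positive.
Total positive literal occurrences = 6.

6


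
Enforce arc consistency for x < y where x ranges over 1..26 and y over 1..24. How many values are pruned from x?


For the constraint x < y, x needs a supporting value in y's domain.
x can be at most 23 (one less than y's maximum).
Valid x values from domain: 23 out of 26.
Pruned = 26 - 23 = 3.

3


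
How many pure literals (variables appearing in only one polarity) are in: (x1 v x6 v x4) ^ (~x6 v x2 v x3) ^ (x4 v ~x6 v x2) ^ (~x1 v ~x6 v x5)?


A pure literal appears in only one polarity across all clauses.
Pure literals: x2 (positive only), x3 (positive only), x4 (positive only), x5 (positive only).
Count = 4.

4


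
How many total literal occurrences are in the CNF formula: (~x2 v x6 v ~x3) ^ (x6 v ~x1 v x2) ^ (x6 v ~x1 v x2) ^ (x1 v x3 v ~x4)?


Clause lengths: 3, 3, 3, 3.
Sum = 3 + 3 + 3 + 3 = 12.

12


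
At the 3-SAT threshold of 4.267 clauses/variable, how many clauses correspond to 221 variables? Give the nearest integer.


The 3-SAT phase transition occurs at approximately 4.267 clauses per variable.
m = 4.267 * 221 = 943.007.
Rounded to nearest integer: 943.

943


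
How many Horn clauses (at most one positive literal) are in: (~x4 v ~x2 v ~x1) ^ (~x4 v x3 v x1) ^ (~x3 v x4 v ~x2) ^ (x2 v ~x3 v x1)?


A Horn clause has at most one positive literal.
Clause 1: 0 positive lit(s) -> Horn
Clause 2: 2 positive lit(s) -> not Horn
Clause 3: 1 positive lit(s) -> Horn
Clause 4: 2 positive lit(s) -> not Horn
Total Horn clauses = 2.

2


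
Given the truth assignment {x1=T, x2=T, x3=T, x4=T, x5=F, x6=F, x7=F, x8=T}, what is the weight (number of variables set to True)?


The weight is the number of variables assigned True.
True variables: x1, x2, x3, x4, x8.
Weight = 5.

5


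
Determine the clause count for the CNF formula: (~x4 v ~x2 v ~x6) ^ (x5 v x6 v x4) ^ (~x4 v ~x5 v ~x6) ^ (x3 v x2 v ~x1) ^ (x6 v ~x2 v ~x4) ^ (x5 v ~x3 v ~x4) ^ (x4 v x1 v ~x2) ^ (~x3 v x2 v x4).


Each group enclosed in parentheses joined by ^ is one clause.
Counting the conjuncts: 8 clauses.

8


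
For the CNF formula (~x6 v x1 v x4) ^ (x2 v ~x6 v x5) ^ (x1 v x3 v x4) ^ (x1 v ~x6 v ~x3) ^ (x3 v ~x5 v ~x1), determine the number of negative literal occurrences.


Scan each clause for negated literals.
Clause 1: 1 negative; Clause 2: 1 negative; Clause 3: 0 negative; Clause 4: 2 negative; Clause 5: 2 negative.
Total negative literal occurrences = 6.

6


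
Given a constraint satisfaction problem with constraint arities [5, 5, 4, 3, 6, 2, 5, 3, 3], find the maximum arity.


The arities are: 5, 5, 4, 3, 6, 2, 5, 3, 3.
Scan for the maximum value.
Maximum arity = 6.

6


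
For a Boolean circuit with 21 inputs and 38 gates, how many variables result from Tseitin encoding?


The Tseitin transformation introduces one auxiliary variable per gate.
Total variables = inputs + gates = 21 + 38 = 59.

59


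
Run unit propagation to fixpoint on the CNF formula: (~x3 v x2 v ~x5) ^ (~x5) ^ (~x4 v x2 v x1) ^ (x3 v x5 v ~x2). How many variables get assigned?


Unit propagation repeatedly assigns the literal in any unit clause, then simplifies.
Assignments in order: x5 = F.
No further unit clauses remain.
Total variables assigned = 1.

1


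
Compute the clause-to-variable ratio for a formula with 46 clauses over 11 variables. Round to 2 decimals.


Clause-to-variable ratio = clauses / variables.
46 / 11 = 4.18.

4.18


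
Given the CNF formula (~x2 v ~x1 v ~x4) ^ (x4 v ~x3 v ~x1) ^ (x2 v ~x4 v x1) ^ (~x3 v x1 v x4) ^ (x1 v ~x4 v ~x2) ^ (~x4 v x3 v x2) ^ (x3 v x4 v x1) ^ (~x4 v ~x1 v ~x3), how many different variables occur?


Identify each distinct variable in the formula.
Variables found: x1, x2, x3, x4.
Total distinct variables = 4.

4


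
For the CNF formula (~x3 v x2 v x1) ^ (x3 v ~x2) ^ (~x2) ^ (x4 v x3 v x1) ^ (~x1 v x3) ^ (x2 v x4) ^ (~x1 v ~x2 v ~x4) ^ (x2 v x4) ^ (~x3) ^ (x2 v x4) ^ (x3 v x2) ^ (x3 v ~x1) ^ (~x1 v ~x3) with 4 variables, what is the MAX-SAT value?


Enumerate all 16 truth assignments.
For each, count how many of the 13 clauses are satisfied.
The formula is not fully satisfiable, so the maximum is below 13.
Maximum simultaneously satisfiable clauses = 12.

12


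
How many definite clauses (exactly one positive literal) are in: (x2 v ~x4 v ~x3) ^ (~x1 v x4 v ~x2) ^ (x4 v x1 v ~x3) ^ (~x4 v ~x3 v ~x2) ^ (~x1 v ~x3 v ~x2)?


A definite clause has exactly one positive literal.
Clause 1: 1 positive -> definite
Clause 2: 1 positive -> definite
Clause 3: 2 positive -> not definite
Clause 4: 0 positive -> not definite
Clause 5: 0 positive -> not definite
Definite clause count = 2.

2


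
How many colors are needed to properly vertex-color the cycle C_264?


A cycle on an even number of vertices is bipartite: alternate two colors around the cycle.
Since 264 is even, two colors suffice, and at least two are needed because the graph has edges.
Chromatic number = 2.

2


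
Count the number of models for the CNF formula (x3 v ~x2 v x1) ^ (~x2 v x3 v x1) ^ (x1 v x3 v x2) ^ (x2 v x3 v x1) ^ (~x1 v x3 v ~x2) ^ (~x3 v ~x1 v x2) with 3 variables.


Enumerate all 8 truth assignments over 3 variables.
Test each against every clause.
Satisfying assignments found: 4.

4


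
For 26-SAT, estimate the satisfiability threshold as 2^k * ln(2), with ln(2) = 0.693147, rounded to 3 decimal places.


Using the asymptotic formula: threshold ~ 2^k * ln(2).
2^26 = 67108864.
67108864 * 0.693147 = 46516307.755.

46516307.755


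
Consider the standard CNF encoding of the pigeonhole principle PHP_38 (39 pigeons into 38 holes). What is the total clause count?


The PHP encoding has two parts:
1) At-least-one-hole clauses: 39 (one per pigeon, each with 38 literals).
2) At-most-one-pigeon-per-hole clauses: 38 holes * C(39,2) = 38 * 741 = 28158.
Total clauses = 39 + 28158 = 28197.

28197


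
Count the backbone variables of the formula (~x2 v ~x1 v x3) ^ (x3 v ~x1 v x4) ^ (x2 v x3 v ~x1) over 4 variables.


Find all satisfying assignments: 12 model(s).
Check which variables have the same value in every model.
No variable is fixed across all models.
Backbone size = 0.

0


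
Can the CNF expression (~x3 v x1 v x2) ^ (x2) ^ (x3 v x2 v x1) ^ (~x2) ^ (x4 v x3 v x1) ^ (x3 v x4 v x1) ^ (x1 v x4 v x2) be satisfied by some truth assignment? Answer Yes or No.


Check all 16 possible truth assignments.
Number of satisfying assignments found: 0.
The formula is unsatisfiable.

No


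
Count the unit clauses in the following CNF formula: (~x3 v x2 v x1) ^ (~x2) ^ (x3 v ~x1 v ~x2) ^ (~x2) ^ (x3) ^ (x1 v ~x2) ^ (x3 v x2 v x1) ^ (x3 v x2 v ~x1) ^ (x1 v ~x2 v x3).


A unit clause contains exactly one literal.
Unit clauses found: (~x2), (~x2), (x3).
Count = 3.

3


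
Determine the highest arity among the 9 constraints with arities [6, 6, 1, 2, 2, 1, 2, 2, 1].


The arities are: 6, 6, 1, 2, 2, 1, 2, 2, 1.
Scan for the maximum value.
Maximum arity = 6.

6


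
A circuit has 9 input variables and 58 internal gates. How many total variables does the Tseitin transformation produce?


The Tseitin transformation introduces one auxiliary variable per gate.
Total variables = inputs + gates = 9 + 58 = 67.

67


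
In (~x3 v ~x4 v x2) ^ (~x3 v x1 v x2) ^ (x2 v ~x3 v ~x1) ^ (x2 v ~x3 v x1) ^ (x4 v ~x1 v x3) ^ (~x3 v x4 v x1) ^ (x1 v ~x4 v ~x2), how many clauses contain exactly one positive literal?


A definite clause has exactly one positive literal.
Clause 1: 1 positive -> definite
Clause 2: 2 positive -> not definite
Clause 3: 1 positive -> definite
Clause 4: 2 positive -> not definite
Clause 5: 2 positive -> not definite
Clause 6: 2 positive -> not definite
Clause 7: 1 positive -> definite
Definite clause count = 3.

3


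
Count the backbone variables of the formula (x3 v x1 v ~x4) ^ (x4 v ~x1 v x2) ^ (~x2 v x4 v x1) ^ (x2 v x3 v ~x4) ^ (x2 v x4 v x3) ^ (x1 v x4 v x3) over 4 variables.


Find all satisfying assignments: 8 model(s).
Check which variables have the same value in every model.
No variable is fixed across all models.
Backbone size = 0.

0


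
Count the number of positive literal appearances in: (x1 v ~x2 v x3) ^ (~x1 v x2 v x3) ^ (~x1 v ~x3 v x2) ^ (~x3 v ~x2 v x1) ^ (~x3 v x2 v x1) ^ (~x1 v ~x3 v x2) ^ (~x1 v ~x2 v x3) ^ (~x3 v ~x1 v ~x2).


Scan each clause for unnegated literals.
Clause 1: 2 positive; Clause 2: 2 positive; Clause 3: 1 positive; Clause 4: 1 positive; Clause 5: 2 positive; Clause 6: 1 positive; Clause 7: 1 positive; Clause 8: 0 positive.
Total positive literal occurrences = 10.

10


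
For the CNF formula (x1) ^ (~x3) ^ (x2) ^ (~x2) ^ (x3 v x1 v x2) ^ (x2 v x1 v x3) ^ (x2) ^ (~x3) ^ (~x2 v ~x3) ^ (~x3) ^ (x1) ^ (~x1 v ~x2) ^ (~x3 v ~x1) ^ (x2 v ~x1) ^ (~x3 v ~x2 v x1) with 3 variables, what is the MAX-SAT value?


Enumerate all 8 truth assignments.
For each, count how many of the 15 clauses are satisfied.
The formula is not fully satisfiable, so the maximum is below 15.
Maximum simultaneously satisfiable clauses = 13.

13


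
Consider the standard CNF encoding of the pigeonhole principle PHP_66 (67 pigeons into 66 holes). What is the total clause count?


The PHP encoding has two parts:
1) At-least-one-hole clauses: 67 (one per pigeon, each with 66 literals).
2) At-most-one-pigeon-per-hole clauses: 66 holes * C(67,2) = 66 * 2211 = 145926.
Total clauses = 67 + 145926 = 145993.

145993


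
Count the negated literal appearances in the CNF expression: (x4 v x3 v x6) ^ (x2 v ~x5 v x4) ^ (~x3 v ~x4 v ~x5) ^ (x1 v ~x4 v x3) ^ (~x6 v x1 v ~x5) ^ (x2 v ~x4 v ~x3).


Scan each clause for negated literals.
Clause 1: 0 negative; Clause 2: 1 negative; Clause 3: 3 negative; Clause 4: 1 negative; Clause 5: 2 negative; Clause 6: 2 negative.
Total negative literal occurrences = 9.

9


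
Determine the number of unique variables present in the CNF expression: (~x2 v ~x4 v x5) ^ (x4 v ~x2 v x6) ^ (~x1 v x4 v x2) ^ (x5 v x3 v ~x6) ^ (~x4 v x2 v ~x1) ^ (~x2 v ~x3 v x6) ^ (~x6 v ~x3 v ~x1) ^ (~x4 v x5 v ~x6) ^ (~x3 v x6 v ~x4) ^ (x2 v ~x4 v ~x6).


Identify each distinct variable in the formula.
Variables found: x1, x2, x3, x4, x5, x6.
Total distinct variables = 6.

6


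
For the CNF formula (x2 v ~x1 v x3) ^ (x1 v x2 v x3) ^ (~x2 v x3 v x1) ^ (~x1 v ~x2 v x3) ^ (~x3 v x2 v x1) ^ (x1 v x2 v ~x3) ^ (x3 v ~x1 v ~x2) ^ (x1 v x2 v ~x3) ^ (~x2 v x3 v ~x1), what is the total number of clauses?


Each group enclosed in parentheses joined by ^ is one clause.
Counting the conjuncts: 9 clauses.

9


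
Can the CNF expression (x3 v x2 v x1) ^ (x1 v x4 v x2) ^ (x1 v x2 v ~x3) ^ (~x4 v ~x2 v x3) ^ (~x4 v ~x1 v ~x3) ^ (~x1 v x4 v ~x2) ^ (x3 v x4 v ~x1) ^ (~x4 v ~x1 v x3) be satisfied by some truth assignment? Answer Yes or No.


Check all 16 possible truth assignments.
Number of satisfying assignments found: 4.
The formula is satisfiable.

Yes


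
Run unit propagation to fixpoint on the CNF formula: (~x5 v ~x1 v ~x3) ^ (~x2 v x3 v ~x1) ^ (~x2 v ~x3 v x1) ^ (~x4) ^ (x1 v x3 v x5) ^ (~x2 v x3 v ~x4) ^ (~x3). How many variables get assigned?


Unit propagation repeatedly assigns the literal in any unit clause, then simplifies.
Assignments in order: x4 = F, x3 = F.
No further unit clauses remain.
Total variables assigned = 2.

2


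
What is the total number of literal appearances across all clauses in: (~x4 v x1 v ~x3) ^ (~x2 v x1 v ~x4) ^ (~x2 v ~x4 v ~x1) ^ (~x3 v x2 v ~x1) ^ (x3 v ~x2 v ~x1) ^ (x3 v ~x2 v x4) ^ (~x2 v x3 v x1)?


Clause lengths: 3, 3, 3, 3, 3, 3, 3.
Sum = 3 + 3 + 3 + 3 + 3 + 3 + 3 = 21.

21


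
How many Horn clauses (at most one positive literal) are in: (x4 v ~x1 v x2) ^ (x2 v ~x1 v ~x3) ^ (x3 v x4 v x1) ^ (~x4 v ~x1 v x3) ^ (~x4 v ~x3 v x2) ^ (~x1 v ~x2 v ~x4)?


A Horn clause has at most one positive literal.
Clause 1: 2 positive lit(s) -> not Horn
Clause 2: 1 positive lit(s) -> Horn
Clause 3: 3 positive lit(s) -> not Horn
Clause 4: 1 positive lit(s) -> Horn
Clause 5: 1 positive lit(s) -> Horn
Clause 6: 0 positive lit(s) -> Horn
Total Horn clauses = 4.

4


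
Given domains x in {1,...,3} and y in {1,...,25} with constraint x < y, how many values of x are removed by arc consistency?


For the constraint x < y, x needs a supporting value in y's domain.
x can be at most 24 (one less than y's maximum).
Valid x values from domain: 3 out of 3.
Pruned = 3 - 3 = 0.

0


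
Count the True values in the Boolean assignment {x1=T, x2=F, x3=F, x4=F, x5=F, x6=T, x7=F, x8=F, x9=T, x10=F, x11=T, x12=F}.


The weight is the number of variables assigned True.
True variables: x1, x6, x9, x11.
Weight = 4.

4


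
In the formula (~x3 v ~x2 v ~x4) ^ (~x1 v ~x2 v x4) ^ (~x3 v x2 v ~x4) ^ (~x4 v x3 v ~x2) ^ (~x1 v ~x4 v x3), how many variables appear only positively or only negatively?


A pure literal appears in only one polarity across all clauses.
Pure literals: x1 (negative only).
Count = 1.

1


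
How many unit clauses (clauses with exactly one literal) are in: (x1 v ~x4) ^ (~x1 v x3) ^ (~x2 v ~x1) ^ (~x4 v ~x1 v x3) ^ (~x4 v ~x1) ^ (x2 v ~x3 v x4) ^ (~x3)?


A unit clause contains exactly one literal.
Unit clauses found: (~x3).
Count = 1.

1


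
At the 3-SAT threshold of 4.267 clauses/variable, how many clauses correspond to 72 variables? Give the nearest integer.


The 3-SAT phase transition occurs at approximately 4.267 clauses per variable.
m = 4.267 * 72 = 307.224.
Rounded to nearest integer: 307.

307


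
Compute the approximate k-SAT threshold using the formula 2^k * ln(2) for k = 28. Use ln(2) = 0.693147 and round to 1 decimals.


Using the asymptotic formula: threshold ~ 2^k * ln(2).
2^28 = 268435456.
268435456 * 0.693147 = 186065231.0.

186065231.0


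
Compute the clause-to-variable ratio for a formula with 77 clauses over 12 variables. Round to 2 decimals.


Clause-to-variable ratio = clauses / variables.
77 / 12 = 6.42.

6.42


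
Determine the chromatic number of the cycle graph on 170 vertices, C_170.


A cycle on an even number of vertices is bipartite: alternate two colors around the cycle.
Since 170 is even, two colors suffice, and at least two are needed because the graph has edges.
Chromatic number = 2.

2


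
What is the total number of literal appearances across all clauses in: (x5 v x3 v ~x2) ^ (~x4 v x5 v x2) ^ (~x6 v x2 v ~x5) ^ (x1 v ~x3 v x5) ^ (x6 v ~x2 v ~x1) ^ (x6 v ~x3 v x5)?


Clause lengths: 3, 3, 3, 3, 3, 3.
Sum = 3 + 3 + 3 + 3 + 3 + 3 = 18.

18


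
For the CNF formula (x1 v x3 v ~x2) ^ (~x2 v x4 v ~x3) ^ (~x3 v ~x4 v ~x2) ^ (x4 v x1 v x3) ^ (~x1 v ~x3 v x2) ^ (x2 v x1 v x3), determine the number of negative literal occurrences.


Scan each clause for negated literals.
Clause 1: 1 negative; Clause 2: 2 negative; Clause 3: 3 negative; Clause 4: 0 negative; Clause 5: 2 negative; Clause 6: 0 negative.
Total negative literal occurrences = 8.

8


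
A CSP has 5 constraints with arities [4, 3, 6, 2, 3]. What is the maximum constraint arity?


The arities are: 4, 3, 6, 2, 3.
Scan for the maximum value.
Maximum arity = 6.

6


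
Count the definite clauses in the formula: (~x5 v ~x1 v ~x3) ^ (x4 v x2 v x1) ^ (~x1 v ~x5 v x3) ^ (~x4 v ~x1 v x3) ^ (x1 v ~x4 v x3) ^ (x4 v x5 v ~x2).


A definite clause has exactly one positive literal.
Clause 1: 0 positive -> not definite
Clause 2: 3 positive -> not definite
Clause 3: 1 positive -> definite
Clause 4: 1 positive -> definite
Clause 5: 2 positive -> not definite
Clause 6: 2 positive -> not definite
Definite clause count = 2.

2


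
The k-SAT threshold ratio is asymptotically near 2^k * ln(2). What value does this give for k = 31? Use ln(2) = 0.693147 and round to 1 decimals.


Using the asymptotic formula: threshold ~ 2^k * ln(2).
2^31 = 2147483648.
2147483648 * 0.693147 = 1488521848.2.

1488521848.2


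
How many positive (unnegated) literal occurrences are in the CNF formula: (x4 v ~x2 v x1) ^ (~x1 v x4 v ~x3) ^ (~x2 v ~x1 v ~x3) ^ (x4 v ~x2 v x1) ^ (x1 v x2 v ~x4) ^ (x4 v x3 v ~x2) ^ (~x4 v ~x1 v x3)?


Scan each clause for unnegated literals.
Clause 1: 2 positive; Clause 2: 1 positive; Clause 3: 0 positive; Clause 4: 2 positive; Clause 5: 2 positive; Clause 6: 2 positive; Clause 7: 1 positive.
Total positive literal occurrences = 10.

10


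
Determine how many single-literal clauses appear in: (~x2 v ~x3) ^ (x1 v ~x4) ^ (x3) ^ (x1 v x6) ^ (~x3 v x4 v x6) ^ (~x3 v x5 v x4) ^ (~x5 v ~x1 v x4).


A unit clause contains exactly one literal.
Unit clauses found: (x3).
Count = 1.

1


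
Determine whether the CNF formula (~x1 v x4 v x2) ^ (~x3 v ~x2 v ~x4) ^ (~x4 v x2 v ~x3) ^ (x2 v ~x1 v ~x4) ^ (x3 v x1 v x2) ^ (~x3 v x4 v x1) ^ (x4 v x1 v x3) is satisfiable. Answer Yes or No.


Check all 16 possible truth assignments.
Number of satisfying assignments found: 4.
The formula is satisfiable.

Yes


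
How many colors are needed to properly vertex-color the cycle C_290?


A cycle on an even number of vertices is bipartite: alternate two colors around the cycle.
Since 290 is even, two colors suffice, and at least two are needed because the graph has edges.
Chromatic number = 2.

2


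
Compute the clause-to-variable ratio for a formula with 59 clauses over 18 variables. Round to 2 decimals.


Clause-to-variable ratio = clauses / variables.
59 / 18 = 3.28.

3.28


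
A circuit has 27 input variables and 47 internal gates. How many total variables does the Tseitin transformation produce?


The Tseitin transformation introduces one auxiliary variable per gate.
Total variables = inputs + gates = 27 + 47 = 74.

74


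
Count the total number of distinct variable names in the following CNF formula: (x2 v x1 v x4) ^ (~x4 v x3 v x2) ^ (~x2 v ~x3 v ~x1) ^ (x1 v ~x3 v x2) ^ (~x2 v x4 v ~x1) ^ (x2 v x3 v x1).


Identify each distinct variable in the formula.
Variables found: x1, x2, x3, x4.
Total distinct variables = 4.

4


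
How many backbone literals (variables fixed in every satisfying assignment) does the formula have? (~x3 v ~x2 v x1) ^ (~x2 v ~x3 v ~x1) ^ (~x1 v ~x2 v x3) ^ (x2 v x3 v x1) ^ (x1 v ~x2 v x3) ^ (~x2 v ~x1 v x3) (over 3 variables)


Find all satisfying assignments: 3 model(s).
Check which variables have the same value in every model.
Fixed variables: x2=F.
Backbone size = 1.

1


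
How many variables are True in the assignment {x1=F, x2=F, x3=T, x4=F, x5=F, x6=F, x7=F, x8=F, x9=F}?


The weight is the number of variables assigned True.
True variables: x3.
Weight = 1.

1


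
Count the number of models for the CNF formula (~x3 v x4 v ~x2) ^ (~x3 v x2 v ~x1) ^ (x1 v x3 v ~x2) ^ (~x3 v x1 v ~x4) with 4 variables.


Enumerate all 16 truth assignments over 4 variables.
Test each against every clause.
Satisfying assignments found: 8.

8


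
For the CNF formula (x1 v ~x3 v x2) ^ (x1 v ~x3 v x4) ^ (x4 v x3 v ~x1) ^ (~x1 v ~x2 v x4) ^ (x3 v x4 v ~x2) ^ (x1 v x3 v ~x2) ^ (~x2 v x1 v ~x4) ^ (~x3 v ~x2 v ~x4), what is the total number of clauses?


Each group enclosed in parentheses joined by ^ is one clause.
Counting the conjuncts: 8 clauses.

8


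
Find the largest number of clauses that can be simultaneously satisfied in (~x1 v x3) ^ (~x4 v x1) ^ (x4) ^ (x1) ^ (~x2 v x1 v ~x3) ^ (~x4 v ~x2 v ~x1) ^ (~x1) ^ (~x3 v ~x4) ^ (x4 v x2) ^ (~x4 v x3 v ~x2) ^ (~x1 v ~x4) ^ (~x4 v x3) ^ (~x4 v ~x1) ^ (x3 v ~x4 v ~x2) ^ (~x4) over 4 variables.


Enumerate all 16 truth assignments.
For each, count how many of the 15 clauses are satisfied.
The formula is not fully satisfiable, so the maximum is below 15.
Maximum simultaneously satisfiable clauses = 13.

13


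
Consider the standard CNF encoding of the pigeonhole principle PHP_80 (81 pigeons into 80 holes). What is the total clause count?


The PHP encoding has two parts:
1) At-least-one-hole clauses: 81 (one per pigeon, each with 80 literals).
2) At-most-one-pigeon-per-hole clauses: 80 holes * C(81,2) = 80 * 3240 = 259200.
Total clauses = 81 + 259200 = 259281.

259281


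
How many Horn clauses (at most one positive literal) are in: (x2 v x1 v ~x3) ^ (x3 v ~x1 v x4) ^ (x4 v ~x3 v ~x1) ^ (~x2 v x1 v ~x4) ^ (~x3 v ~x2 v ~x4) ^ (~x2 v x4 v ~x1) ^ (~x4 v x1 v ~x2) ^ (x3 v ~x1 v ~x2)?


A Horn clause has at most one positive literal.
Clause 1: 2 positive lit(s) -> not Horn
Clause 2: 2 positive lit(s) -> not Horn
Clause 3: 1 positive lit(s) -> Horn
Clause 4: 1 positive lit(s) -> Horn
Clause 5: 0 positive lit(s) -> Horn
Clause 6: 1 positive lit(s) -> Horn
Clause 7: 1 positive lit(s) -> Horn
Clause 8: 1 positive lit(s) -> Horn
Total Horn clauses = 6.

6


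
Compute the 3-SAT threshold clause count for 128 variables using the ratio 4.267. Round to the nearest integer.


The 3-SAT phase transition occurs at approximately 4.267 clauses per variable.
m = 4.267 * 128 = 546.176.
Rounded to nearest integer: 546.

546


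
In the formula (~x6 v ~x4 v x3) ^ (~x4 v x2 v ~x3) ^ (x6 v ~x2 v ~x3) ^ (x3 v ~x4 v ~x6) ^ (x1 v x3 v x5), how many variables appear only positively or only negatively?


A pure literal appears in only one polarity across all clauses.
Pure literals: x1 (positive only), x4 (negative only), x5 (positive only).
Count = 3.

3


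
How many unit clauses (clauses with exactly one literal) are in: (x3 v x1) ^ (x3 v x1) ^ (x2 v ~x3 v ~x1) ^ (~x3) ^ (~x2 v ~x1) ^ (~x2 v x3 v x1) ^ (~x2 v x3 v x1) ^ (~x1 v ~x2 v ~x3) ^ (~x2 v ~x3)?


A unit clause contains exactly one literal.
Unit clauses found: (~x3).
Count = 1.

1


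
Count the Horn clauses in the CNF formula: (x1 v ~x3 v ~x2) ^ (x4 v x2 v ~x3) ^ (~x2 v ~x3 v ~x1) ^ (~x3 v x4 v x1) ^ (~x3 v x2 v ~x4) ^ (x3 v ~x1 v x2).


A Horn clause has at most one positive literal.
Clause 1: 1 positive lit(s) -> Horn
Clause 2: 2 positive lit(s) -> not Horn
Clause 3: 0 positive lit(s) -> Horn
Clause 4: 2 positive lit(s) -> not Horn
Clause 5: 1 positive lit(s) -> Horn
Clause 6: 2 positive lit(s) -> not Horn
Total Horn clauses = 3.

3


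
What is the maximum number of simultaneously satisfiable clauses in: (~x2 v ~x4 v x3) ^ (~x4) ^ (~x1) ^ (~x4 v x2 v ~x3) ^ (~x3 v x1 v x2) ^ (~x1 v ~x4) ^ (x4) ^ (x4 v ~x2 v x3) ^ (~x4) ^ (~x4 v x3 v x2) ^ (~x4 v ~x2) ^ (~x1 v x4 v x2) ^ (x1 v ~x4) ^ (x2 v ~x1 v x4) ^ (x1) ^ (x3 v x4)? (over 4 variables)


Enumerate all 16 truth assignments.
For each, count how many of the 16 clauses are satisfied.
The formula is not fully satisfiable, so the maximum is below 16.
Maximum simultaneously satisfiable clauses = 14.

14


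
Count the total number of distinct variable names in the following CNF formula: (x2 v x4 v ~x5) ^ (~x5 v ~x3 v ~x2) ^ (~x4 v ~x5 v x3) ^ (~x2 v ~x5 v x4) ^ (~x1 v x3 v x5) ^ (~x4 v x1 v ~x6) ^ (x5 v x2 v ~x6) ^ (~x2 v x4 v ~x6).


Identify each distinct variable in the formula.
Variables found: x1, x2, x3, x4, x5, x6.
Total distinct variables = 6.

6


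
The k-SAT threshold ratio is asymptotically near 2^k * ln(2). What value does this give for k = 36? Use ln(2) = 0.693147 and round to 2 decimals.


Using the asymptotic formula: threshold ~ 2^k * ln(2).
2^36 = 68719476736.
68719476736 * 0.693147 = 47632699141.13.

47632699141.13


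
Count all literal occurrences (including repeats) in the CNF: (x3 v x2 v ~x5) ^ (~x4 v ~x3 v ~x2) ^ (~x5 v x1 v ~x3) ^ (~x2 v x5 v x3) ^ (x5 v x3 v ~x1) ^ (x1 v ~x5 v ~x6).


Clause lengths: 3, 3, 3, 3, 3, 3.
Sum = 3 + 3 + 3 + 3 + 3 + 3 = 18.

18


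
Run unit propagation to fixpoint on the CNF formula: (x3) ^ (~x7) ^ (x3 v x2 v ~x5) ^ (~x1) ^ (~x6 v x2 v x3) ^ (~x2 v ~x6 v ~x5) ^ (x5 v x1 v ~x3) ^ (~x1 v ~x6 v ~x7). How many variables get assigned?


Unit propagation repeatedly assigns the literal in any unit clause, then simplifies.
Assignments in order: x3 = T, x7 = F, x1 = F, x5 = T.
No further unit clauses remain.
Total variables assigned = 4.

4


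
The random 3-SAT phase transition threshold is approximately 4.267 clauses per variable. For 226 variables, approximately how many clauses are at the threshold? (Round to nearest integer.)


The 3-SAT phase transition occurs at approximately 4.267 clauses per variable.
m = 4.267 * 226 = 964.342.
Rounded to nearest integer: 964.

964


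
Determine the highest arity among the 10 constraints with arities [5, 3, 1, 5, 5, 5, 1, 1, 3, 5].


The arities are: 5, 3, 1, 5, 5, 5, 1, 1, 3, 5.
Scan for the maximum value.
Maximum arity = 5.

5


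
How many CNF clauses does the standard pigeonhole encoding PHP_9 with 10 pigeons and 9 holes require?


The PHP encoding has two parts:
1) At-least-one-hole clauses: 10 (one per pigeon, each with 9 literals).
2) At-most-one-pigeon-per-hole clauses: 9 holes * C(10,2) = 9 * 45 = 405.
Total clauses = 10 + 405 = 415.

415


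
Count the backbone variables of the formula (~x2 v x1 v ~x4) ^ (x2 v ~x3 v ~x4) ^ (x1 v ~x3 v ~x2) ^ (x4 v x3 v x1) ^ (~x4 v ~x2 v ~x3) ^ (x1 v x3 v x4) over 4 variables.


Find all satisfying assignments: 8 model(s).
Check which variables have the same value in every model.
No variable is fixed across all models.
Backbone size = 0.

0


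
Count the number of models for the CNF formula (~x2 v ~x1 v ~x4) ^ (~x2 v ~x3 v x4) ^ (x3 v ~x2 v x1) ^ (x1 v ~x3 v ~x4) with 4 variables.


Enumerate all 16 truth assignments over 4 variables.
Test each against every clause.
Satisfying assignments found: 8.

8


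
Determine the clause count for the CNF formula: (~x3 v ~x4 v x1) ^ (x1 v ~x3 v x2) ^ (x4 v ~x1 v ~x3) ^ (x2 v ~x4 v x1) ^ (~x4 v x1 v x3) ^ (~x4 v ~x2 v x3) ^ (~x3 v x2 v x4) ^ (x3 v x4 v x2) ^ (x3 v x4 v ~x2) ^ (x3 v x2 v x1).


Each group enclosed in parentheses joined by ^ is one clause.
Counting the conjuncts: 10 clauses.

10


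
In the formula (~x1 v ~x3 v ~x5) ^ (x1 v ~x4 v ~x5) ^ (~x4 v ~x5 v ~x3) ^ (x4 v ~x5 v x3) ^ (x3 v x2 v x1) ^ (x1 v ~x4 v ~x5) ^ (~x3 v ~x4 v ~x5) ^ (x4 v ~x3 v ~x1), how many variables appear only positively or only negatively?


A pure literal appears in only one polarity across all clauses.
Pure literals: x2 (positive only), x5 (negative only).
Count = 2.

2


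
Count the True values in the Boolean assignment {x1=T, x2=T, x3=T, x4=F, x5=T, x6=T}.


The weight is the number of variables assigned True.
True variables: x1, x2, x3, x5, x6.
Weight = 5.

5


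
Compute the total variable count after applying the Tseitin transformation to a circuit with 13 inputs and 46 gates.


The Tseitin transformation introduces one auxiliary variable per gate.
Total variables = inputs + gates = 13 + 46 = 59.

59


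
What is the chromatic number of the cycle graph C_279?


An odd cycle cannot be 2-colored: alternating two colors around the cycle returns to the start with a conflict.
Since 279 is odd, three colors are required (and three suffice).
Chromatic number = 3.

3


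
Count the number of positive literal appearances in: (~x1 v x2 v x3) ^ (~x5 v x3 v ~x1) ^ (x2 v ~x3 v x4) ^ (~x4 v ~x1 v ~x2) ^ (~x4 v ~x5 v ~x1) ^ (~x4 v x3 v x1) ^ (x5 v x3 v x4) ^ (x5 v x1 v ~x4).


Scan each clause for unnegated literals.
Clause 1: 2 positive; Clause 2: 1 positive; Clause 3: 2 positive; Clause 4: 0 positive; Clause 5: 0 positive; Clause 6: 2 positive; Clause 7: 3 positive; Clause 8: 2 positive.
Total positive literal occurrences = 12.

12


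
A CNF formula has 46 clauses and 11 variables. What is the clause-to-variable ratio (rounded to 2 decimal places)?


Clause-to-variable ratio = clauses / variables.
46 / 11 = 4.18.

4.18


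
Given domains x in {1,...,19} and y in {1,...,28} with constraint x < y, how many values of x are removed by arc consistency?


For the constraint x < y, x needs a supporting value in y's domain.
x can be at most 27 (one less than y's maximum).
Valid x values from domain: 19 out of 19.
Pruned = 19 - 19 = 0.

0
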